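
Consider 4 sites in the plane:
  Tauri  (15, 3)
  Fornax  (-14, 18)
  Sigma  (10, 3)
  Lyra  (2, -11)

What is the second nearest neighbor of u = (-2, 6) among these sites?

Fornax

Since √ is increasing, it suffices to compare squared distances:
d²(u, Tauri) = (-2−15)² + (6−3)² = 289 + 9 = 298
d²(u, Fornax) = (-2−(-14))² + (6−18)² = 144 + 144 = 288
d²(u, Sigma) = (-2−10)² + (6−3)² = 144 + 9 = 153
d²(u, Lyra) = (-2−2)² + (6−(-11))² = 16 + 289 = 305
Sorted ascending: Sigma, Fornax, Tauri, … — the second-nearest is Fornax.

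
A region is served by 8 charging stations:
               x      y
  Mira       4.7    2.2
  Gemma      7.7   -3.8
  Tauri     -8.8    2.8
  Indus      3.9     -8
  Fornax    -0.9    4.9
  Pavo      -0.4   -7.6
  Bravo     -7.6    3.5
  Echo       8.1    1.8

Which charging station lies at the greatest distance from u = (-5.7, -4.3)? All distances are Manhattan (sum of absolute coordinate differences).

d(u, Mira) = 10.4 + 6.5 = 16.9
d(u, Gemma) = 13.4 + 0.5 = 13.9
d(u, Tauri) = 3.1 + 7.1 = 10.2
d(u, Indus) = 9.6 + 3.7 = 13.3
d(u, Fornax) = 4.8 + 9.2 = 14
d(u, Pavo) = 5.3 + 3.3 = 8.6
d(u, Bravo) = 1.9 + 7.8 = 9.7
d(u, Echo) = 13.8 + 6.1 = 19.9
The largest is to Echo.

Echo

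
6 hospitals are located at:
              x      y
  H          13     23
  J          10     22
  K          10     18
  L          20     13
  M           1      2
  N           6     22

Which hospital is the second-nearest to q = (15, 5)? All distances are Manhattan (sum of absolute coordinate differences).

M

d(q,H) = |15−13| + |5−23| = 2 + 18 = 20
d(q,J) = |15−10| + |5−22| = 5 + 17 = 22
d(q,K) = |15−10| + |5−18| = 5 + 13 = 18
d(q,L) = |15−20| + |5−13| = 5 + 8 = 13
d(q,M) = |15−1| + |5−2| = 14 + 3 = 17
d(q,N) = |15−6| + |5−22| = 9 + 17 = 26
Sorted ascending: L, M, K, … — the second-nearest is M.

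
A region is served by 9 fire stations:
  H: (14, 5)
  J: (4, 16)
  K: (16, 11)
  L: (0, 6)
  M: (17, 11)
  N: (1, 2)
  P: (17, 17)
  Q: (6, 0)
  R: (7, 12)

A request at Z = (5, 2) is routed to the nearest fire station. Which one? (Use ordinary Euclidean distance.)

Q

Squared Euclidean distances:
|ZH|² = 81 + 9 = 90
|ZJ|² = 1 + 196 = 197
|ZK|² = 121 + 81 = 202
|ZL|² = 25 + 16 = 41
|ZM|² = 144 + 81 = 225
|ZN|² = 16 + 0 = 16
|ZP|² = 144 + 225 = 369
|ZQ|² = 1 + 4 = 5
|ZR|² = 4 + 100 = 104
The smallest is to Q, so Z lies in the Voronoi region of Q.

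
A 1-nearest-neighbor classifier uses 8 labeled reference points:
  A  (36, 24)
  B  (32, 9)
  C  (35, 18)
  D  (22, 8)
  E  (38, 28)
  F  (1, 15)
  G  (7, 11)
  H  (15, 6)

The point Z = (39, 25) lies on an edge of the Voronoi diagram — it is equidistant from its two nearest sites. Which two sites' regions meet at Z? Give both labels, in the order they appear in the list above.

Squared distances from Z to each site:
|ZA|² = 9 + 1 = 10
|ZB|² = 49 + 256 = 305
|ZC|² = 16 + 49 = 65
|ZD|² = 289 + 289 = 578
|ZE|² = 1 + 9 = 10
|ZF|² = 1444 + 100 = 1544
|ZG|² = 1024 + 196 = 1220
|ZH|² = 576 + 361 = 937
Z is equidistant from A and E (both at squared distance 10), and every other site is strictly farther — so Z lies on the A–E Voronoi edge.

A and E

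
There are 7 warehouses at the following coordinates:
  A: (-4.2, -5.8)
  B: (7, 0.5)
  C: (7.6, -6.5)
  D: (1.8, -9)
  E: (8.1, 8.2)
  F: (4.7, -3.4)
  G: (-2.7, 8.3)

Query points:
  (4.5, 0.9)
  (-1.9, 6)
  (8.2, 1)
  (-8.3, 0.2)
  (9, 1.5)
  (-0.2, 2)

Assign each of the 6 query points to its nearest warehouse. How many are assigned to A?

1

(4.5, 0.9) — d² to each: A:120.58, B:6.41, C:64.37, D:105.3, E:66.25, F:18.53, G:106.6 → nearest is B
(-1.9, 6) — d² to each: A:144.53, B:109.46, C:246.5, D:238.69, E:104.84, F:131.92, G:5.93 → nearest is G
(8.2, 1) — d² to each: A:200, B:1.69, C:56.61, D:140.96, E:51.85, F:31.61, G:172.1 → nearest is B
(-8.3, 0.2) — d² to each: A:52.81, B:234.18, C:297.7, D:186.65, E:332.96, F:181.96, G:96.97 → nearest is A
(9, 1.5) — d² to each: A:227.53, B:5, C:65.96, D:162.09, E:45.7, F:42.5, G:183.13 → nearest is B
(-0.2, 2) — d² to each: A:76.84, B:54.09, C:133.09, D:125, E:107.33, F:53.17, G:45.94 → nearest is G
1 of the 6 points has A as nearest.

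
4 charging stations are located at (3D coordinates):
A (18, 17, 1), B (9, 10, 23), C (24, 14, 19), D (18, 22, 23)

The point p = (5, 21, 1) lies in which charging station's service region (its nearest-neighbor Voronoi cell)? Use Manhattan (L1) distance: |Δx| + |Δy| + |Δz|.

A

d(p,A) = |5−18| + |21−17| + |1−1| = 13 + 4 + 0 = 17
d(p,B) = |5−9| + |21−10| + |1−23| = 4 + 11 + 22 = 37
d(p,C) = |5−24| + |21−14| + |1−19| = 19 + 7 + 18 = 44
d(p,D) = |5−18| + |21−22| + |1−23| = 13 + 1 + 22 = 36
The smallest is to A, so p lies in the Voronoi region of A.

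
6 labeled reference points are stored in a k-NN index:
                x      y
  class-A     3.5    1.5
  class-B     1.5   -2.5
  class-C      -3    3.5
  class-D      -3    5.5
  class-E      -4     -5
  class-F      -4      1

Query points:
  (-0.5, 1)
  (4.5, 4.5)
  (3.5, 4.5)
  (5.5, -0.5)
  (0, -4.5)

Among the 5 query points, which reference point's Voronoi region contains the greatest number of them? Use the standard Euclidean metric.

(-0.5, 1) — d² to each: class-A:16.25, class-B:16.25, class-C:12.5, class-D:26.5, class-E:48.25, class-F:12.25 → nearest is class-F
(4.5, 4.5) — d² to each: class-A:10, class-B:58, class-C:57.25, class-D:57.25, class-E:162.5, class-F:84.5 → nearest is class-A
(3.5, 4.5) — d² to each: class-A:9, class-B:53, class-C:43.25, class-D:43.25, class-E:146.5, class-F:68.5 → nearest is class-A
(5.5, -0.5) — d² to each: class-A:8, class-B:20, class-C:88.25, class-D:108.25, class-E:110.5, class-F:92.5 → nearest is class-A
(0, -4.5) — d² to each: class-A:48.25, class-B:6.25, class-C:73, class-D:109, class-E:16.25, class-F:46.25 → nearest is class-B
Tally — class-A:3, class-B:1, class-F:1. class-A captures the most (3).

class-A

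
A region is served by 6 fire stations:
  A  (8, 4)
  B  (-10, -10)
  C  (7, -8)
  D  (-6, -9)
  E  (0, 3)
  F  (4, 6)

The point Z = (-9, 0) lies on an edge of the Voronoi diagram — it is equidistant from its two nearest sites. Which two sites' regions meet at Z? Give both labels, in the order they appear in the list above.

D and E

Squared distances from Z to each site:
|ZA|² = (-9−8)² + (0−4)² = 289 + 16 = 305
|ZB|² = (-9−(-10))² + (0−(-10))² = 1 + 100 = 101
|ZC|² = (-9−7)² + (0−(-8))² = 256 + 64 = 320
|ZD|² = (-9−(-6))² + (0−(-9))² = 9 + 81 = 90
|ZE|² = (-9−0)² + (0−3)² = 81 + 9 = 90
|ZF|² = (-9−4)² + (0−6)² = 169 + 36 = 205
Z is equidistant from D and E (both at squared distance 90), and every other site is strictly farther — so Z lies on the D–E Voronoi edge.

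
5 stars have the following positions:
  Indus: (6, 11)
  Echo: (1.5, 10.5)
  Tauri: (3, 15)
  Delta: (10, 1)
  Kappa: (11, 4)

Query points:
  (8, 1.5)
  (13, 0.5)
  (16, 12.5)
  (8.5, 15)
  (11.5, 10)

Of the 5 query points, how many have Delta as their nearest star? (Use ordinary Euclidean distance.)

2

(8, 1.5) — d² to each: Indus:94.25, Echo:123.25, Tauri:207.25, Delta:4.25, Kappa:15.25 → nearest is Delta
(13, 0.5) — d² to each: Indus:159.25, Echo:232.25, Tauri:310.25, Delta:9.25, Kappa:16.25 → nearest is Delta
(16, 12.5) — d² to each: Indus:102.25, Echo:214.25, Tauri:175.25, Delta:168.25, Kappa:97.25 → nearest is Kappa
(8.5, 15) — d² to each: Indus:22.25, Echo:69.25, Tauri:30.25, Delta:198.25, Kappa:127.25 → nearest is Indus
(11.5, 10) — d² to each: Indus:31.25, Echo:100.25, Tauri:97.25, Delta:83.25, Kappa:36.25 → nearest is Indus
2 of the 5 points have Delta as nearest.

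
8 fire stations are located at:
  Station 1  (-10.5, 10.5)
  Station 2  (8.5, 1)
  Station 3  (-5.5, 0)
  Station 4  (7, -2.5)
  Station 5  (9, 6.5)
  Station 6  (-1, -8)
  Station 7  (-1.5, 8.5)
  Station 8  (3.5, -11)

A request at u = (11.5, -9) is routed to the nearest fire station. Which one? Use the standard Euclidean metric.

Squared Euclidean distances:
d²(u, Station 1) = 484 + 380.25 = 864.25
d²(u, Station 2) = 9 + 100 = 109
d²(u, Station 3) = 289 + 81 = 370
d²(u, Station 4) = 20.25 + 42.25 = 62.5
d²(u, Station 5) = 6.25 + 240.25 = 246.5
d²(u, Station 6) = 156.25 + 1 = 157.25
d²(u, Station 7) = 169 + 306.25 = 475.25
d²(u, Station 8) = 64 + 4 = 68
Minimum is at Station 4.

Station 4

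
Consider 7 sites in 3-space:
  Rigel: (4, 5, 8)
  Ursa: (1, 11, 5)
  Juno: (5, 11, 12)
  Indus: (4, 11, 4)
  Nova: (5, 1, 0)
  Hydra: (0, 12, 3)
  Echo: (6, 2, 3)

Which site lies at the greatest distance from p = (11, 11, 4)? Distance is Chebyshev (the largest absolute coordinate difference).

Hydra

d(p, Rigel) = max(7, 6, 4) = 7
d(p, Ursa) = max(10, 0, 1) = 10
d(p, Juno) = max(6, 0, 8) = 8
d(p, Indus) = max(7, 0, 0) = 7
d(p, Nova) = max(6, 10, 4) = 10
d(p, Hydra) = max(11, 1, 1) = 11
d(p, Echo) = max(5, 9, 1) = 9
The largest is to Hydra.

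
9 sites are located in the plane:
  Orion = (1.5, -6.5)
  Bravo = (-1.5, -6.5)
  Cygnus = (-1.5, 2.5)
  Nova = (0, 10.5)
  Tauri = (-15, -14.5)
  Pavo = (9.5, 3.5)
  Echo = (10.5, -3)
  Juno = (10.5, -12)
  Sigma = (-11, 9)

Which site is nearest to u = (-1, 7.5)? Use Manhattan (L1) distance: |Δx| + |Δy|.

Nova

d(u, Orion) = |-1−1.5| + |7.5−(-6.5)| = 2.5 + 14 = 16.5
d(u, Bravo) = |-1−(-1.5)| + |7.5−(-6.5)| = 0.5 + 14 = 14.5
d(u, Cygnus) = |-1−(-1.5)| + |7.5−2.5| = 0.5 + 5 = 5.5
d(u, Nova) = |-1−0| + |7.5−10.5| = 1 + 3 = 4
d(u, Tauri) = |-1−(-15)| + |7.5−(-14.5)| = 14 + 22 = 36
d(u, Pavo) = |-1−9.5| + |7.5−3.5| = 10.5 + 4 = 14.5
d(u, Echo) = |-1−10.5| + |7.5−(-3)| = 11.5 + 10.5 = 22
d(u, Juno) = |-1−10.5| + |7.5−(-12)| = 11.5 + 19.5 = 31
d(u, Sigma) = |-1−(-11)| + |7.5−9| = 10 + 1.5 = 11.5
Minimum is at Nova.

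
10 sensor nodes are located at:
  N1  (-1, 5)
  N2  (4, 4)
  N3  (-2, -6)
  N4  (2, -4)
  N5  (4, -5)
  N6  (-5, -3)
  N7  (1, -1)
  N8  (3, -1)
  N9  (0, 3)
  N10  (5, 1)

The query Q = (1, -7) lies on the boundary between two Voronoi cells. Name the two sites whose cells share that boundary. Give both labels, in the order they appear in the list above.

N3 and N4

Squared distances from Q to each site:
|QN1|² = (1−(-1))² + (-7−5)² = 4 + 144 = 148
|QN2|² = (1−4)² + (-7−4)² = 9 + 121 = 130
|QN3|² = (1−(-2))² + (-7−(-6))² = 9 + 1 = 10
|QN4|² = (1−2)² + (-7−(-4))² = 1 + 9 = 10
|QN5|² = (1−4)² + (-7−(-5))² = 9 + 4 = 13
|QN6|² = (1−(-5))² + (-7−(-3))² = 36 + 16 = 52
|QN7|² = (1−1)² + (-7−(-1))² = 0 + 36 = 36
|QN8|² = (1−3)² + (-7−(-1))² = 4 + 36 = 40
|QN9|² = (1−0)² + (-7−3)² = 1 + 100 = 101
d²(Q, N10) = (1−5)² + (-7−1)² = 16 + 64 = 80
Q is equidistant from N3 and N4 (both at squared distance 10), and every other site is strictly farther — so Q lies on the N3–N4 Voronoi edge.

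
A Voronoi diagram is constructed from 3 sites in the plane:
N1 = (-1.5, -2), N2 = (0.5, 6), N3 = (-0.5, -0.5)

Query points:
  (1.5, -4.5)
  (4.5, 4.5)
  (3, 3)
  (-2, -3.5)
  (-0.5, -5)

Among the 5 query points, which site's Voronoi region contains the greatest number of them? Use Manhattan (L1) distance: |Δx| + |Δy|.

(1.5, -4.5) — d to each: N1:5.5, N2:11.5, N3:6 → nearest is N1
(4.5, 4.5) — d to each: N1:12.5, N2:5.5, N3:10 → nearest is N2
(3, 3) — d to each: N1:9.5, N2:5.5, N3:7 → nearest is N2
(-2, -3.5) — d to each: N1:2, N2:12, N3:4.5 → nearest is N1
(-0.5, -5) — d to each: N1:4, N2:12, N3:4.5 → nearest is N1
Tally — N1:3, N2:2. N1 captures the most (3).

N1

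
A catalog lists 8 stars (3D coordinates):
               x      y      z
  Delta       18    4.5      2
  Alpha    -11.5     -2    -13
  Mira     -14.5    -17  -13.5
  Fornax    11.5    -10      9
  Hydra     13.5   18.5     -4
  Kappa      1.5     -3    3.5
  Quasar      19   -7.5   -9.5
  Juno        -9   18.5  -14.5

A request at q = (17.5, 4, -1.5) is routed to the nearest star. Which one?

Delta

Since √ is increasing, it suffices to compare squared distances:
d²(q, Delta) = (17.5−18)² + (4−4.5)² + (-1.5−2)² = 0.25 + 0.25 + 12.25 = 12.75
d²(q, Alpha) = (17.5−(-11.5))² + (4−(-2))² + (-1.5−(-13))² = 841 + 36 + 132.25 = 1009.25
d²(q, Mira) = (17.5−(-14.5))² + (4−(-17))² + (-1.5−(-13.5))² = 1024 + 441 + 144 = 1609
d²(q, Fornax) = (17.5−11.5)² + (4−(-10))² + (-1.5−9)² = 36 + 196 + 110.25 = 342.25
d²(q, Hydra) = (17.5−13.5)² + (4−18.5)² + (-1.5−(-4))² = 16 + 210.25 + 6.25 = 232.5
d²(q, Kappa) = (17.5−1.5)² + (4−(-3))² + (-1.5−3.5)² = 256 + 49 + 25 = 330
d²(q, Quasar) = (17.5−19)² + (4−(-7.5))² + (-1.5−(-9.5))² = 2.25 + 132.25 + 64 = 198.5
d²(q, Juno) = (17.5−(-9))² + (4−18.5)² + (-1.5−(-14.5))² = 702.25 + 210.25 + 169 = 1081.5
Minimum is at Delta.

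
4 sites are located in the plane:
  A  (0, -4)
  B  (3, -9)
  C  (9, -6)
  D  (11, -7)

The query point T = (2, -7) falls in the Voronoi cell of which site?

B

Since √ is increasing, it suffices to compare squared distances:
|TA|² = (2−0)² + (-7−(-4))² = 4 + 9 = 13
|TB|² = (2−3)² + (-7−(-9))² = 1 + 4 = 5
|TC|² = (2−9)² + (-7−(-6))² = 49 + 1 = 50
|TD|² = (2−11)² + (-7−(-7))² = 81 + 0 = 81
B is nearest.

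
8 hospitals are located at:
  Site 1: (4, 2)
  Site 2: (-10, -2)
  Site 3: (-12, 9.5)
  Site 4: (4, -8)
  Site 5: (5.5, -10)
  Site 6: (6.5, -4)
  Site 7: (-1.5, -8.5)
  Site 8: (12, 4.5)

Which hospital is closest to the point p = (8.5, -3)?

Compare squared distances (the ordering matches that of the actual distances):
d²(p, Site 1) = 20.25 + 25 = 45.25
d²(p, Site 2) = 342.25 + 1 = 343.25
d²(p, Site 3) = 420.25 + 156.25 = 576.5
d²(p, Site 4) = 20.25 + 25 = 45.25
d²(p, Site 5) = 9 + 49 = 58
d²(p, Site 6) = 4 + 1 = 5
d²(p, Site 7) = 100 + 30.25 = 130.25
d²(p, Site 8) = 12.25 + 56.25 = 68.5
Minimum is at Site 6.

Site 6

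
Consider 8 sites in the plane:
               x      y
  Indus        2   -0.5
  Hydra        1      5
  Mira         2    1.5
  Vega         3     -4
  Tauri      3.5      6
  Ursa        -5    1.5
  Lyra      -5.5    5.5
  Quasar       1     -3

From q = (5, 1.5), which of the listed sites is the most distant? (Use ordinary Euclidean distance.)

Compare squared distances (the ordering matches that of the actual distances):
d²(q, Indus) = (5−2)² + (1.5−(-0.5))² = 9 + 4 = 13
d²(q, Hydra) = (5−1)² + (1.5−5)² = 16 + 12.25 = 28.25
d²(q, Mira) = (5−2)² + (1.5−1.5)² = 9 + 0 = 9
d²(q, Vega) = (5−3)² + (1.5−(-4))² = 4 + 30.25 = 34.25
d²(q, Tauri) = (5−3.5)² + (1.5−6)² = 2.25 + 20.25 = 22.5
d²(q, Ursa) = (5−(-5))² + (1.5−1.5)² = 100 + 0 = 100
d²(q, Lyra) = (5−(-5.5))² + (1.5−5.5)² = 110.25 + 16 = 126.25
d²(q, Quasar) = (5−1)² + (1.5−(-3))² = 16 + 20.25 = 36.25
The largest is to Lyra.

Lyra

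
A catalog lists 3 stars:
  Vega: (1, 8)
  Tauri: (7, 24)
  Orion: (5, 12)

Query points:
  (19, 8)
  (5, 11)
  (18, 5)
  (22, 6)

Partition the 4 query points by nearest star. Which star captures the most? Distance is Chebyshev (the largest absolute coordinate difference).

(19, 8) — d to each: Vega:18, Tauri:16, Orion:14 → nearest is Orion
(5, 11) — d to each: Vega:4, Tauri:13, Orion:1 → nearest is Orion
(18, 5) — d to each: Vega:17, Tauri:19, Orion:13 → nearest is Orion
(22, 6) — d to each: Vega:21, Tauri:18, Orion:17 → nearest is Orion
Tally — Orion:4. Orion captures the most (4).

Orion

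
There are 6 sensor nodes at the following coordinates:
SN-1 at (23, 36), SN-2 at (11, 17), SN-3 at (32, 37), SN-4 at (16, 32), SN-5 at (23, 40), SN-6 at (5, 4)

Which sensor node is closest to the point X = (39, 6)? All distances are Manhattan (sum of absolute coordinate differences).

d(X, SN-1) = |39−23| + |6−36| = 16 + 30 = 46
d(X, SN-2) = |39−11| + |6−17| = 28 + 11 = 39
d(X, SN-3) = |39−32| + |6−37| = 7 + 31 = 38
d(X, SN-4) = |39−16| + |6−32| = 23 + 26 = 49
d(X, SN-5) = |39−23| + |6−40| = 16 + 34 = 50
d(X, SN-6) = |39−5| + |6−4| = 34 + 2 = 36
SN-6 is nearest.

SN-6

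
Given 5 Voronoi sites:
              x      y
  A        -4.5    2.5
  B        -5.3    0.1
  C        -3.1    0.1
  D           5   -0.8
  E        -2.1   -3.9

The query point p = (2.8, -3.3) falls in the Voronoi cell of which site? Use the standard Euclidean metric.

Since √ is increasing, it suffices to compare squared distances:
|pA|² = (2.8−(-4.5))² + (-3.3−2.5)² = 53.29 + 33.64 = 86.93
|pB|² = (2.8−(-5.3))² + (-3.3−0.1)² = 65.61 + 11.56 = 77.17
|pC|² = (2.8−(-3.1))² + (-3.3−0.1)² = 34.81 + 11.56 = 46.37
|pD|² = (2.8−5)² + (-3.3−(-0.8))² = 4.84 + 6.25 = 11.09
|pE|² = (2.8−(-2.1))² + (-3.3−(-3.9))² = 24.01 + 0.36 = 24.37
D is nearest.

D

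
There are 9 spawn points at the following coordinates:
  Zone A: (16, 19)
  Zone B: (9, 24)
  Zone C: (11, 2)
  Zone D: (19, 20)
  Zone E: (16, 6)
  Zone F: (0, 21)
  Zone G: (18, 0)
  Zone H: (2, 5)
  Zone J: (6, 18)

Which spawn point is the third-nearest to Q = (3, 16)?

Since √ is increasing, it suffices to compare squared distances:
d²(Q, Zone A) = 169 + 9 = 178
d²(Q, Zone B) = 36 + 64 = 100
d²(Q, Zone C) = 64 + 196 = 260
d²(Q, Zone D) = 256 + 16 = 272
d²(Q, Zone E) = 169 + 100 = 269
d²(Q, Zone F) = 9 + 25 = 34
d²(Q, Zone G) = 225 + 256 = 481
d²(Q, Zone H) = 1 + 121 = 122
d²(Q, Zone J) = 9 + 4 = 13
Sorted ascending: Zone J, Zone F, Zone B, Zone H, … — the third-nearest is Zone B.

Zone B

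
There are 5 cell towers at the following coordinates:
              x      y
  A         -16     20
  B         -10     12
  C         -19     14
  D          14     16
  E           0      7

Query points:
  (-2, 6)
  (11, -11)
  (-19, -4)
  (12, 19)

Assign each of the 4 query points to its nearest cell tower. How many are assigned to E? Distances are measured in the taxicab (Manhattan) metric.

2

(-2, 6) — d to each: A:28, B:14, C:25, D:26, E:3 → nearest is E
(11, -11) — d to each: A:58, B:44, C:55, D:30, E:29 → nearest is E
(-19, -4) — d to each: A:27, B:25, C:18, D:53, E:30 → nearest is C
(12, 19) — d to each: A:29, B:29, C:36, D:5, E:24 → nearest is D
2 of the 4 points have E as nearest.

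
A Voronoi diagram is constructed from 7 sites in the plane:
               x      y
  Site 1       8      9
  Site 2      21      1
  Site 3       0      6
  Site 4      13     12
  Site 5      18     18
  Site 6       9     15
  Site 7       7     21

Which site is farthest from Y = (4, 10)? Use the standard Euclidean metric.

Site 2

Compare squared distances (the ordering matches that of the actual distances):
d²(Y, Site 1) = 16 + 1 = 17
d²(Y, Site 2) = 289 + 81 = 370
d²(Y, Site 3) = 16 + 16 = 32
d²(Y, Site 4) = 81 + 4 = 85
d²(Y, Site 5) = 196 + 64 = 260
d²(Y, Site 6) = 25 + 25 = 50
d²(Y, Site 7) = 9 + 121 = 130
The largest is to Site 2.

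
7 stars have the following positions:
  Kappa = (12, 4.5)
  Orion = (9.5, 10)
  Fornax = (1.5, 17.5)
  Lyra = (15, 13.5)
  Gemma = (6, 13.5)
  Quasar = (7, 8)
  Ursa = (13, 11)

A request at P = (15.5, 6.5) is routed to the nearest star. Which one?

Since √ is increasing, it suffices to compare squared distances:
d²(P, Kappa) = (15.5−12)² + (6.5−4.5)² = 12.25 + 4 = 16.25
d²(P, Orion) = (15.5−9.5)² + (6.5−10)² = 36 + 12.25 = 48.25
d²(P, Fornax) = (15.5−1.5)² + (6.5−17.5)² = 196 + 121 = 317
d²(P, Lyra) = (15.5−15)² + (6.5−13.5)² = 0.25 + 49 = 49.25
d²(P, Gemma) = (15.5−6)² + (6.5−13.5)² = 90.25 + 49 = 139.25
d²(P, Quasar) = (15.5−7)² + (6.5−8)² = 72.25 + 2.25 = 74.5
d²(P, Ursa) = (15.5−13)² + (6.5−11)² = 6.25 + 20.25 = 26.5
Kappa is nearest.

Kappa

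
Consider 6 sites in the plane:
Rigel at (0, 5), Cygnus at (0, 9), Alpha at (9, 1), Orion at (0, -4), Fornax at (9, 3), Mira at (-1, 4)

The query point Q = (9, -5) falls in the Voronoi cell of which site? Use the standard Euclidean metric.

Alpha

Squared Euclidean distances:
d²(Q, Rigel) = 81 + 100 = 181
d²(Q, Cygnus) = 81 + 196 = 277
d²(Q, Alpha) = 0 + 36 = 36
d²(Q, Orion) = 81 + 1 = 82
d²(Q, Fornax) = 0 + 64 = 64
d²(Q, Mira) = 100 + 81 = 181
Minimum is at Alpha.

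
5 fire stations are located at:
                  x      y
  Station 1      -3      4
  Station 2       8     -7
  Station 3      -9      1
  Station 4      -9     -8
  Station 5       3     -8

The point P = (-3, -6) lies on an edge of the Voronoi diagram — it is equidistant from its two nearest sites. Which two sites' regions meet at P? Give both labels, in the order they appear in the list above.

Station 4 and Station 5

Squared distances from P to each site:
d²(P, Station 1) = 0 + 100 = 100
d²(P, Station 2) = 121 + 1 = 122
d²(P, Station 3) = 36 + 49 = 85
d²(P, Station 4) = 36 + 4 = 40
d²(P, Station 5) = 36 + 4 = 40
P is equidistant from Station 4 and Station 5 (both at squared distance 40), and every other site is strictly farther — so P lies on the Station 4–Station 5 Voronoi edge.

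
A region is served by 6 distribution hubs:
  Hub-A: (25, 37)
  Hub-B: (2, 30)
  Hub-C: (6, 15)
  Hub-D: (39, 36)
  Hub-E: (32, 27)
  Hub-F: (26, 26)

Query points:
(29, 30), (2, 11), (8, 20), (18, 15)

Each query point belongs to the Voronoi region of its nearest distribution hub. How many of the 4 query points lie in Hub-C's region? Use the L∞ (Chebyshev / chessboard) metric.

(29, 30) — d to each: Hub-A:7, Hub-B:27, Hub-C:23, Hub-D:10, Hub-E:3, Hub-F:4 → nearest is Hub-E
(2, 11) — d to each: Hub-A:26, Hub-B:19, Hub-C:4, Hub-D:37, Hub-E:30, Hub-F:24 → nearest is Hub-C
(8, 20) — d to each: Hub-A:17, Hub-B:10, Hub-C:5, Hub-D:31, Hub-E:24, Hub-F:18 → nearest is Hub-C
(18, 15) — d to each: Hub-A:22, Hub-B:16, Hub-C:12, Hub-D:21, Hub-E:14, Hub-F:11 → nearest is Hub-F
2 of the 4 points have Hub-C as nearest.

2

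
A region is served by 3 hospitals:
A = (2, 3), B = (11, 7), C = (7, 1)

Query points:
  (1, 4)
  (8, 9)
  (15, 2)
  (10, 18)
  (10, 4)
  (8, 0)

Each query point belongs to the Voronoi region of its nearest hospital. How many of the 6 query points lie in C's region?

(1, 4) — d² to each: A:2, B:109, C:45 → nearest is A
(8, 9) — d² to each: A:72, B:13, C:65 → nearest is B
(15, 2) — d² to each: A:170, B:41, C:65 → nearest is B
(10, 18) — d² to each: A:289, B:122, C:298 → nearest is B
(10, 4) — d² to each: A:65, B:10, C:18 → nearest is B
(8, 0) — d² to each: A:45, B:58, C:2 → nearest is C
1 of the 6 points has C as nearest.

1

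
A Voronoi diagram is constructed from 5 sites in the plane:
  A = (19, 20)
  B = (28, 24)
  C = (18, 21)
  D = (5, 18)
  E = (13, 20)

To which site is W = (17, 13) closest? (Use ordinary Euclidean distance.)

Since √ is increasing, it suffices to compare squared distances:
|WA|² = (17−19)² + (13−20)² = 4 + 49 = 53
|WB|² = (17−28)² + (13−24)² = 121 + 121 = 242
|WC|² = (17−18)² + (13−21)² = 1 + 64 = 65
|WD|² = (17−5)² + (13−18)² = 144 + 25 = 169
|WE|² = (17−13)² + (13−20)² = 16 + 49 = 65
A is nearest.

A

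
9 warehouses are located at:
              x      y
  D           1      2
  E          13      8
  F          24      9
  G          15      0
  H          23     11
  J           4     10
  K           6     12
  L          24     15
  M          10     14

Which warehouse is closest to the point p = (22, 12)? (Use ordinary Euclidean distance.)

Compare squared distances (the ordering matches that of the actual distances):
|pD|² = 441 + 100 = 541
|pE|² = 81 + 16 = 97
|pF|² = 4 + 9 = 13
|pG|² = 49 + 144 = 193
|pH|² = 1 + 1 = 2
|pJ|² = 324 + 4 = 328
|pK|² = 256 + 0 = 256
|pL|² = 4 + 9 = 13
|pM|² = 144 + 4 = 148
Minimum is at H.

H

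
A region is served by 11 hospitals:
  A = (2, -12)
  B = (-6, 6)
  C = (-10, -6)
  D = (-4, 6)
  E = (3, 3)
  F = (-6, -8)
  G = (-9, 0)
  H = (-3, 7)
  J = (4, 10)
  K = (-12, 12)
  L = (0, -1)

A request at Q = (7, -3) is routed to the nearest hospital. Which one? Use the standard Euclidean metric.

Since √ is increasing, it suffices to compare squared distances:
|QA|² = 25 + 81 = 106
|QB|² = 169 + 81 = 250
|QC|² = 289 + 9 = 298
|QD|² = 121 + 81 = 202
|QE|² = 16 + 36 = 52
|QF|² = 169 + 25 = 194
|QG|² = 256 + 9 = 265
|QH|² = 100 + 100 = 200
|QJ|² = 9 + 169 = 178
|QK|² = 361 + 225 = 586
|QL|² = 49 + 4 = 53
Minimum is at E.

E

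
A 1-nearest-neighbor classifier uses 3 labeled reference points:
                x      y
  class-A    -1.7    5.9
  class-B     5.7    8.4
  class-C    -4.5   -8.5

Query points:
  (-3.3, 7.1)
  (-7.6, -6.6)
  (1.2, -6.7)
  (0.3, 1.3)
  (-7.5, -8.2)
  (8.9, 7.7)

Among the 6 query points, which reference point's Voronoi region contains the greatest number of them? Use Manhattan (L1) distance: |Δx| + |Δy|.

(-3.3, 7.1) — d to each: class-A:2.8, class-B:10.3, class-C:16.8 → nearest is class-A
(-7.6, -6.6) — d to each: class-A:18.4, class-B:28.3, class-C:5 → nearest is class-C
(1.2, -6.7) — d to each: class-A:15.5, class-B:19.6, class-C:7.5 → nearest is class-C
(0.3, 1.3) — d to each: class-A:6.6, class-B:12.5, class-C:14.6 → nearest is class-A
(-7.5, -8.2) — d to each: class-A:19.9, class-B:29.8, class-C:3.3 → nearest is class-C
(8.9, 7.7) — d to each: class-A:12.4, class-B:3.9, class-C:29.6 → nearest is class-B
Tally — class-A:2, class-B:1, class-C:3. class-C captures the most (3).

class-C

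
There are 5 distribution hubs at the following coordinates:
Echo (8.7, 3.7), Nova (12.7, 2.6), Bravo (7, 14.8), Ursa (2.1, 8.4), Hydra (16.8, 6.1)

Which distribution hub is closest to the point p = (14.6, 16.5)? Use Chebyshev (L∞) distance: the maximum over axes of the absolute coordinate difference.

Bravo

d(p, Echo) = max(5.9, 12.8) = 12.8
d(p, Nova) = max(1.9, 13.9) = 13.9
d(p, Bravo) = max(7.6, 1.7) = 7.6
d(p, Ursa) = max(12.5, 8.1) = 12.5
d(p, Hydra) = max(2.2, 10.4) = 10.4
Bravo is nearest.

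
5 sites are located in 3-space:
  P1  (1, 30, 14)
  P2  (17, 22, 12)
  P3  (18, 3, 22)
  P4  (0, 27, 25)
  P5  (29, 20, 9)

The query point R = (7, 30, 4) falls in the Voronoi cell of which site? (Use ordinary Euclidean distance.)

P1

Squared Euclidean distances:
|RP1|² = (7−1)² + (30−30)² + (4−14)² = 36 + 0 + 100 = 136
|RP2|² = (7−17)² + (30−22)² + (4−12)² = 100 + 64 + 64 = 228
|RP3|² = (7−18)² + (30−3)² + (4−22)² = 121 + 729 + 324 = 1174
|RP4|² = (7−0)² + (30−27)² + (4−25)² = 49 + 9 + 441 = 499
|RP5|² = (7−29)² + (30−20)² + (4−9)² = 484 + 100 + 25 = 609
The smallest is to P1, so R lies in the Voronoi region of P1.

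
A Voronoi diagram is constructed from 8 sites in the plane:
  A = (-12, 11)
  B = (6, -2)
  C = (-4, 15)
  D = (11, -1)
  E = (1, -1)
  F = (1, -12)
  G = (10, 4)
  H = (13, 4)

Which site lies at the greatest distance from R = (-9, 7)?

H

Compare squared distances (the ordering matches that of the actual distances):
|RA|² = (-9−(-12))² + (7−11)² = 9 + 16 = 25
|RB|² = (-9−6)² + (7−(-2))² = 225 + 81 = 306
|RC|² = (-9−(-4))² + (7−15)² = 25 + 64 = 89
|RD|² = (-9−11)² + (7−(-1))² = 400 + 64 = 464
|RE|² = (-9−1)² + (7−(-1))² = 100 + 64 = 164
|RF|² = (-9−1)² + (7−(-12))² = 100 + 361 = 461
|RG|² = (-9−10)² + (7−4)² = 361 + 9 = 370
|RH|² = (-9−13)² + (7−4)² = 484 + 9 = 493
The largest is to H.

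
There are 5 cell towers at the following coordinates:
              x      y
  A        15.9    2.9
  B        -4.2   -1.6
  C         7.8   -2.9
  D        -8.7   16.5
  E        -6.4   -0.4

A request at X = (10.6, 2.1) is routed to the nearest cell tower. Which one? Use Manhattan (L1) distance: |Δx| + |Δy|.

d(X,A) = |10.6−15.9| + |2.1−2.9| = 5.3 + 0.8 = 6.1
d(X,B) = |10.6−(-4.2)| + |2.1−(-1.6)| = 14.8 + 3.7 = 18.5
d(X,C) = |10.6−7.8| + |2.1−(-2.9)| = 2.8 + 5 = 7.8
d(X,D) = |10.6−(-8.7)| + |2.1−16.5| = 19.3 + 14.4 = 33.7
d(X,E) = |10.6−(-6.4)| + |2.1−(-0.4)| = 17 + 2.5 = 19.5
The smallest is to A, so X lies in the Voronoi region of A.

A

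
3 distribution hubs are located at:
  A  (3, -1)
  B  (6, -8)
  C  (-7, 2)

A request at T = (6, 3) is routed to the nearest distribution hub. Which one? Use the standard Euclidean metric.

Since √ is increasing, it suffices to compare squared distances:
|TA|² = (6−3)² + (3−(-1))² = 9 + 16 = 25
|TB|² = (6−6)² + (3−(-8))² = 0 + 121 = 121
|TC|² = (6−(-7))² + (3−2)² = 169 + 1 = 170
Minimum is at A.

A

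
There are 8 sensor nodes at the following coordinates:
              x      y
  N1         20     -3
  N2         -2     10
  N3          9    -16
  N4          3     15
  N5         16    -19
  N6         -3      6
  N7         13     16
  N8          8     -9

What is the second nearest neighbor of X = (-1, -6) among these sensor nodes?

Squared Euclidean distances:
|XN1|² = (-1−20)² + (-6−(-3))² = 441 + 9 = 450
|XN2|² = (-1−(-2))² + (-6−10)² = 1 + 256 = 257
|XN3|² = (-1−9)² + (-6−(-16))² = 100 + 100 = 200
|XN4|² = (-1−3)² + (-6−15)² = 16 + 441 = 457
|XN5|² = (-1−16)² + (-6−(-19))² = 289 + 169 = 458
|XN6|² = (-1−(-3))² + (-6−6)² = 4 + 144 = 148
|XN7|² = (-1−13)² + (-6−16)² = 196 + 484 = 680
|XN8|² = (-1−8)² + (-6−(-9))² = 81 + 9 = 90
Sorted ascending: N8, N6, N3, … — the second-nearest is N6.

N6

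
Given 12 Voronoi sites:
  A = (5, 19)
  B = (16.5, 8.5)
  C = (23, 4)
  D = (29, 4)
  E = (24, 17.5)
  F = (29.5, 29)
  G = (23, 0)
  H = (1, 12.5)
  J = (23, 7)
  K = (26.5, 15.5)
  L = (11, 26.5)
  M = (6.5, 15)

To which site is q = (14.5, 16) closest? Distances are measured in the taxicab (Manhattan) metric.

d(q,A) = |14.5−5| + |16−19| = 9.5 + 3 = 12.5
d(q,B) = |14.5−16.5| + |16−8.5| = 2 + 7.5 = 9.5
d(q,C) = |14.5−23| + |16−4| = 8.5 + 12 = 20.5
d(q,D) = |14.5−29| + |16−4| = 14.5 + 12 = 26.5
d(q,E) = |14.5−24| + |16−17.5| = 9.5 + 1.5 = 11
d(q,F) = |14.5−29.5| + |16−29| = 15 + 13 = 28
d(q,G) = |14.5−23| + |16−0| = 8.5 + 16 = 24.5
d(q,H) = |14.5−1| + |16−12.5| = 13.5 + 3.5 = 17
d(q,J) = |14.5−23| + |16−7| = 8.5 + 9 = 17.5
d(q,K) = |14.5−26.5| + |16−15.5| = 12 + 0.5 = 12.5
d(q,L) = |14.5−11| + |16−26.5| = 3.5 + 10.5 = 14
d(q,M) = |14.5−6.5| + |16−15| = 8 + 1 = 9
Minimum is at M.

M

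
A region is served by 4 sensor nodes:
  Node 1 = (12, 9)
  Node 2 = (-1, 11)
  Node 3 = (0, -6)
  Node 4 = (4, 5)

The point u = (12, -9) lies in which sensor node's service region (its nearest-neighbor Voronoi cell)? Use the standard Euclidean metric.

Squared Euclidean distances:
d²(u, Node 1) = (12−12)² + (-9−9)² = 0 + 324 = 324
d²(u, Node 2) = (12−(-1))² + (-9−11)² = 169 + 400 = 569
d²(u, Node 3) = (12−0)² + (-9−(-6))² = 144 + 9 = 153
d²(u, Node 4) = (12−4)² + (-9−5)² = 64 + 196 = 260
Node 3 is nearest.

Node 3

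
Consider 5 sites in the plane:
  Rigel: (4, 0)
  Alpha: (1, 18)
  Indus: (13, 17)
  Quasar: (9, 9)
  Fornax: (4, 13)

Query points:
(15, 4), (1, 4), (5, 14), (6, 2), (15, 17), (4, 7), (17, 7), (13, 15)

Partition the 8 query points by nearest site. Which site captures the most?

(15, 4) — d² to each: Rigel:137, Alpha:392, Indus:173, Quasar:61, Fornax:202 → nearest is Quasar
(1, 4) — d² to each: Rigel:25, Alpha:196, Indus:313, Quasar:89, Fornax:90 → nearest is Rigel
(5, 14) — d² to each: Rigel:197, Alpha:32, Indus:73, Quasar:41, Fornax:2 → nearest is Fornax
(6, 2) — d² to each: Rigel:8, Alpha:281, Indus:274, Quasar:58, Fornax:125 → nearest is Rigel
(15, 17) — d² to each: Rigel:410, Alpha:197, Indus:4, Quasar:100, Fornax:137 → nearest is Indus
(4, 7) — d² to each: Rigel:49, Alpha:130, Indus:181, Quasar:29, Fornax:36 → nearest is Quasar
(17, 7) — d² to each: Rigel:218, Alpha:377, Indus:116, Quasar:68, Fornax:205 → nearest is Quasar
(13, 15) — d² to each: Rigel:306, Alpha:153, Indus:4, Quasar:52, Fornax:85 → nearest is Indus
Tally — Rigel:2, Indus:2, Quasar:3, Fornax:1. Quasar captures the most (3).

Quasar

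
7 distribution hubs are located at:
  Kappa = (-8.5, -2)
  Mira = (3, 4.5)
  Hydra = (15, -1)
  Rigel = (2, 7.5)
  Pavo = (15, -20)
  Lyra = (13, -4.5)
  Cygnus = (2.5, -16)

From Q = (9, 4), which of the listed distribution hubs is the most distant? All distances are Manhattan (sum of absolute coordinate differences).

d(Q, Kappa) = |9−(-8.5)| + |4−(-2)| = 17.5 + 6 = 23.5
d(Q, Mira) = |9−3| + |4−4.5| = 6 + 0.5 = 6.5
d(Q, Hydra) = |9−15| + |4−(-1)| = 6 + 5 = 11
d(Q, Rigel) = |9−2| + |4−7.5| = 7 + 3.5 = 10.5
d(Q, Pavo) = |9−15| + |4−(-20)| = 6 + 24 = 30
d(Q, Lyra) = |9−13| + |4−(-4.5)| = 4 + 8.5 = 12.5
d(Q, Cygnus) = |9−2.5| + |4−(-16)| = 6.5 + 20 = 26.5
The largest is to Pavo.

Pavo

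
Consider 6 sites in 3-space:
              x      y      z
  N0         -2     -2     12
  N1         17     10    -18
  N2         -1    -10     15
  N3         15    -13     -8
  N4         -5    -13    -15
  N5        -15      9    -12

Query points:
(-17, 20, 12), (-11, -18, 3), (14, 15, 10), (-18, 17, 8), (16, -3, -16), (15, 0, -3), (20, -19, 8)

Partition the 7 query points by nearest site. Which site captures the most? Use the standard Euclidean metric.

(-17, 20, 12) — d² to each: N0:709, N1:2156, N2:1165, N3:2513, N4:1962, N5:701 → nearest is N5
(-11, -18, 3) — d² to each: N0:418, N1:2009, N2:308, N3:822, N4:385, N5:970 → nearest is N2
(14, 15, 10) — d² to each: N0:549, N1:818, N2:875, N3:1109, N4:1770, N5:1361 → nearest is N0
(-18, 17, 8) — d² to each: N0:633, N1:1950, N2:1067, N3:2245, N4:1598, N5:473 → nearest is N5
(16, -3, -16) — d² to each: N0:1109, N1:174, N2:1299, N3:165, N4:542, N5:1121 → nearest is N3
(15, 0, -3) — d² to each: N0:518, N1:329, N2:680, N3:194, N4:713, N5:1062 → nearest is N3
(20, -19, 8) — d² to each: N0:789, N1:1526, N2:571, N3:317, N4:1190, N5:2409 → nearest is N3
Tally — N0:1, N2:1, N3:3, N5:2. N3 captures the most (3).

N3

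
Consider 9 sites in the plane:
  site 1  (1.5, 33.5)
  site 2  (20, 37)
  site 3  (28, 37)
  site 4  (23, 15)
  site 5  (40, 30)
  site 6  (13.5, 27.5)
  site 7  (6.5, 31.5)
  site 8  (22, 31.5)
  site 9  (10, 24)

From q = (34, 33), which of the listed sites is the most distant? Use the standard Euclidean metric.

site 1

Since √ is increasing, it suffices to compare squared distances:
d²(q, site 1) = 1056.25 + 0.25 = 1056.5
d²(q, site 2) = 196 + 16 = 212
d²(q, site 3) = 36 + 16 = 52
d²(q, site 4) = 121 + 324 = 445
d²(q, site 5) = 36 + 9 = 45
d²(q, site 6) = 420.25 + 30.25 = 450.5
d²(q, site 7) = 756.25 + 2.25 = 758.5
d²(q, site 8) = 144 + 2.25 = 146.25
d²(q, site 9) = 576 + 81 = 657
The largest is to site 1.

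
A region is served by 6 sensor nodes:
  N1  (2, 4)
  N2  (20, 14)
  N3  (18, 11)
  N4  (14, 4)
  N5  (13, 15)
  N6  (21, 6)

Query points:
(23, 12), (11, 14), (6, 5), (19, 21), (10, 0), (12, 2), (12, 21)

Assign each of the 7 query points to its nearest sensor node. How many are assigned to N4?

2

(23, 12) — d² to each: N1:505, N2:13, N3:26, N4:145, N5:109, N6:40 → nearest is N2
(11, 14) — d² to each: N1:181, N2:81, N3:58, N4:109, N5:5, N6:164 → nearest is N5
(6, 5) — d² to each: N1:17, N2:277, N3:180, N4:65, N5:149, N6:226 → nearest is N1
(19, 21) — d² to each: N1:578, N2:50, N3:101, N4:314, N5:72, N6:229 → nearest is N2
(10, 0) — d² to each: N1:80, N2:296, N3:185, N4:32, N5:234, N6:157 → nearest is N4
(12, 2) — d² to each: N1:104, N2:208, N3:117, N4:8, N5:170, N6:97 → nearest is N4
(12, 21) — d² to each: N1:389, N2:113, N3:136, N4:293, N5:37, N6:306 → nearest is N5
2 of the 7 points have N4 as nearest.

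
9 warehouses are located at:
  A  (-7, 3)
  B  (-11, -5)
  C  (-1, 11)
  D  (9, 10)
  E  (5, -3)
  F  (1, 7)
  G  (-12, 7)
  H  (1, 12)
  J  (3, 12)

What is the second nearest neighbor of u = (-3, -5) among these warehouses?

E

Since √ is increasing, it suffices to compare squared distances:
|uA|² = (-3−(-7))² + (-5−3)² = 16 + 64 = 80
|uB|² = (-3−(-11))² + (-5−(-5))² = 64 + 0 = 64
|uC|² = (-3−(-1))² + (-5−11)² = 4 + 256 = 260
|uD|² = (-3−9)² + (-5−10)² = 144 + 225 = 369
|uE|² = (-3−5)² + (-5−(-3))² = 64 + 4 = 68
|uF|² = (-3−1)² + (-5−7)² = 16 + 144 = 160
|uG|² = (-3−(-12))² + (-5−7)² = 81 + 144 = 225
|uH|² = (-3−1)² + (-5−12)² = 16 + 289 = 305
|uJ|² = (-3−3)² + (-5−12)² = 36 + 289 = 325
Sorted ascending: B, E, A, … — the second-nearest is E.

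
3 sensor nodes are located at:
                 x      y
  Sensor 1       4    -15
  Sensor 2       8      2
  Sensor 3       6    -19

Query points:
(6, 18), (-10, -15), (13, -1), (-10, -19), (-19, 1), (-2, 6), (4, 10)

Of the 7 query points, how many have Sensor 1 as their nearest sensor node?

(6, 18) — d² to each: Sensor 1:1093, Sensor 2:260, Sensor 3:1369 → nearest is Sensor 2
(-10, -15) — d² to each: Sensor 1:196, Sensor 2:613, Sensor 3:272 → nearest is Sensor 1
(13, -1) — d² to each: Sensor 1:277, Sensor 2:34, Sensor 3:373 → nearest is Sensor 2
(-10, -19) — d² to each: Sensor 1:212, Sensor 2:765, Sensor 3:256 → nearest is Sensor 1
(-19, 1) — d² to each: Sensor 1:785, Sensor 2:730, Sensor 3:1025 → nearest is Sensor 2
(-2, 6) — d² to each: Sensor 1:477, Sensor 2:116, Sensor 3:689 → nearest is Sensor 2
(4, 10) — d² to each: Sensor 1:625, Sensor 2:80, Sensor 3:845 → nearest is Sensor 2
2 of the 7 points have Sensor 1 as nearest.

2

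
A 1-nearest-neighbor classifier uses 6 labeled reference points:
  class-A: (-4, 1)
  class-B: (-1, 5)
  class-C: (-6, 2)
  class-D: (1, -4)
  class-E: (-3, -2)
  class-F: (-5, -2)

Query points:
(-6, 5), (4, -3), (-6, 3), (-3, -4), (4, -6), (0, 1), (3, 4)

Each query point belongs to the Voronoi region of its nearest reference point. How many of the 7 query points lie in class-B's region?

(-6, 5) — d² to each: class-A:20, class-B:25, class-C:9, class-D:130, class-E:58, class-F:50 → nearest is class-C
(4, -3) — d² to each: class-A:80, class-B:89, class-C:125, class-D:10, class-E:50, class-F:82 → nearest is class-D
(-6, 3) — d² to each: class-A:8, class-B:29, class-C:1, class-D:98, class-E:34, class-F:26 → nearest is class-C
(-3, -4) — d² to each: class-A:26, class-B:85, class-C:45, class-D:16, class-E:4, class-F:8 → nearest is class-E
(4, -6) — d² to each: class-A:113, class-B:146, class-C:164, class-D:13, class-E:65, class-F:97 → nearest is class-D
(0, 1) — d² to each: class-A:16, class-B:17, class-C:37, class-D:26, class-E:18, class-F:34 → nearest is class-A
(3, 4) — d² to each: class-A:58, class-B:17, class-C:85, class-D:68, class-E:72, class-F:100 → nearest is class-B
1 of the 7 points has class-B as nearest.

1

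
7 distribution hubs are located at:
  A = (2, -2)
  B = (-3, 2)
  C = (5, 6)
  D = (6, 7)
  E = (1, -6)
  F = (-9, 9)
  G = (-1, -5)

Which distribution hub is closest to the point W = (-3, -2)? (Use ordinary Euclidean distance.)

G

Since √ is increasing, it suffices to compare squared distances:
|WA|² = (-3−2)² + (-2−(-2))² = 25 + 0 = 25
|WB|² = (-3−(-3))² + (-2−2)² = 0 + 16 = 16
|WC|² = (-3−5)² + (-2−6)² = 64 + 64 = 128
|WD|² = (-3−6)² + (-2−7)² = 81 + 81 = 162
|WE|² = (-3−1)² + (-2−(-6))² = 16 + 16 = 32
|WF|² = (-3−(-9))² + (-2−9)² = 36 + 121 = 157
|WG|² = (-3−(-1))² + (-2−(-5))² = 4 + 9 = 13
G is nearest.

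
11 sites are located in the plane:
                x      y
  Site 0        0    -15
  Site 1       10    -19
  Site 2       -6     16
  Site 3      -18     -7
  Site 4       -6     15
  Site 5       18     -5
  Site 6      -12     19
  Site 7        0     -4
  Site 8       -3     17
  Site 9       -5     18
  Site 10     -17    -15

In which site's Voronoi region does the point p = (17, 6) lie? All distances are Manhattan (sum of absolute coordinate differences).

Site 5

d(p, Site 0) = |17−0| + |6−(-15)| = 17 + 21 = 38
d(p, Site 1) = |17−10| + |6−(-19)| = 7 + 25 = 32
d(p, Site 2) = |17−(-6)| + |6−16| = 23 + 10 = 33
d(p, Site 3) = |17−(-18)| + |6−(-7)| = 35 + 13 = 48
d(p, Site 4) = |17−(-6)| + |6−15| = 23 + 9 = 32
d(p, Site 5) = |17−18| + |6−(-5)| = 1 + 11 = 12
d(p, Site 6) = |17−(-12)| + |6−19| = 29 + 13 = 42
d(p, Site 7) = |17−0| + |6−(-4)| = 17 + 10 = 27
d(p, Site 8) = |17−(-3)| + |6−17| = 20 + 11 = 31
d(p, Site 9) = |17−(-5)| + |6−18| = 22 + 12 = 34
d(p, Site 10) = |17−(-17)| + |6−(-15)| = 34 + 21 = 55
Minimum is at Site 5.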